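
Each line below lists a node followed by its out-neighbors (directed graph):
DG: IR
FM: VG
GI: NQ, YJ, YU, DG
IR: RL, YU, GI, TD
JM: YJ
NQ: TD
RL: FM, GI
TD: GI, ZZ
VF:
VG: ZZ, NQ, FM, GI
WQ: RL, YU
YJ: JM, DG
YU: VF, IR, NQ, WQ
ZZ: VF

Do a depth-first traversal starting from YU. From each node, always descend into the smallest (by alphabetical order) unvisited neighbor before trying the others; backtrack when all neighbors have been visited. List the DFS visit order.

YU -> IR -> GI -> DG -> NQ -> TD -> ZZ -> VF -> YJ -> JM -> RL -> FM -> VG -> WQ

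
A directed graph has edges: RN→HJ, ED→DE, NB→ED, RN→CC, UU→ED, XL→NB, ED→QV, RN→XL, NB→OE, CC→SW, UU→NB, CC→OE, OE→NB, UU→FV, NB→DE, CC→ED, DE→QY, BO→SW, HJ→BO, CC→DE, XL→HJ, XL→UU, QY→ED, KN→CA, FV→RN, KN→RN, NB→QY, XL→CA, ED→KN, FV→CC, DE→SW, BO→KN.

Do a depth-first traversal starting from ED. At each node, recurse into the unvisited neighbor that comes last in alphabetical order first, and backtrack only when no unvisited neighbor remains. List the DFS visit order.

Visit ED
ED → QV
ED → KN
KN → RN
RN → XL
XL → UU
UU → NB
NB → QY
NB → OE
NB → DE
DE → SW
UU → FV
FV → CC
XL → HJ
HJ → BO
XL → CA

ED → QV → KN → RN → XL → UU → NB → QY → OE → DE → SW → FV → CC → HJ → BO → CA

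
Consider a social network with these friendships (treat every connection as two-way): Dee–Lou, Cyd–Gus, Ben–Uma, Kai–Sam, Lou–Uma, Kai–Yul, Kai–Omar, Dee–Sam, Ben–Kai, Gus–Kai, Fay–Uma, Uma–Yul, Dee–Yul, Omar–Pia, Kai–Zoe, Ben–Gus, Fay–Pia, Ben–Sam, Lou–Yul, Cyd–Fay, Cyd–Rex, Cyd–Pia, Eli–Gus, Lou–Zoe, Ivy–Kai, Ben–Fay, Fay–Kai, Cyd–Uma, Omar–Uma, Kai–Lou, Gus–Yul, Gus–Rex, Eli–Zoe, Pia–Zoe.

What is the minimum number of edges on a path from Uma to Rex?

2

Level 0: Uma
Level 1: Ben, Cyd, Fay, Lou, Omar, Yul
Level 2: Dee, Gus, Kai, Pia, Rex, Sam, Zoe
Level 3: Eli, Ivy
Rex first appears at level 2.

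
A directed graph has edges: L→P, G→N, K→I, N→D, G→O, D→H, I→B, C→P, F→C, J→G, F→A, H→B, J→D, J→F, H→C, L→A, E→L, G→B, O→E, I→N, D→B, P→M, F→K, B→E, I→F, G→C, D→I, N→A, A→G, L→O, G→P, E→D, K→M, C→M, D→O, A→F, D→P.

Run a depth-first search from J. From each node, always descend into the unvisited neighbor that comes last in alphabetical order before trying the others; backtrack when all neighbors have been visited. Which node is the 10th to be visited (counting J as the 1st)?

Visit J
J → G
G → P
P → M
G → O
O → E
E → L
L → A
A → F
F → K
K → I
I → N
N → D
D → H
H → C
H → B

Visit order: J, G, P, M, O, E, L, A, F, K, I, N, D, H, C, B

K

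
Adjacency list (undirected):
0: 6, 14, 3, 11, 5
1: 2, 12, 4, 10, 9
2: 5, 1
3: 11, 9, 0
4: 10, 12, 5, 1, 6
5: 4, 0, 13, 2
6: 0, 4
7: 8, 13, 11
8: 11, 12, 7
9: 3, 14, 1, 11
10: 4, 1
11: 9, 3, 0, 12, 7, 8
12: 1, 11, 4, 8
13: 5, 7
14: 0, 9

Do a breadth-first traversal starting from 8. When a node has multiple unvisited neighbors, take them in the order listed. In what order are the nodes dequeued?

8 -> 11 -> 12 -> 7 -> 9 -> 3 -> 0 -> 1 -> 4 -> 13 -> 14 -> 6 -> 5 -> 2 -> 10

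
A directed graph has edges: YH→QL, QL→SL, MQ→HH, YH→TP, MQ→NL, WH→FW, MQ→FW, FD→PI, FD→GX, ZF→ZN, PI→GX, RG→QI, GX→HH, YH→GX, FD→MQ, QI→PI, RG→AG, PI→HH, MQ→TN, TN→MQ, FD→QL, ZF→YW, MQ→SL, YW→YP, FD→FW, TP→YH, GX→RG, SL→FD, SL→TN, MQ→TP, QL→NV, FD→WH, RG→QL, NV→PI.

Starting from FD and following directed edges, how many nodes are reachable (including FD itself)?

17

BFS from FD visits: FD, WH, QL, PI, MQ, GX, FW, SL, NV, HH, TP, TN, NL, RG, YH, QI, AG
Reachable nodes: 17 of 21 total.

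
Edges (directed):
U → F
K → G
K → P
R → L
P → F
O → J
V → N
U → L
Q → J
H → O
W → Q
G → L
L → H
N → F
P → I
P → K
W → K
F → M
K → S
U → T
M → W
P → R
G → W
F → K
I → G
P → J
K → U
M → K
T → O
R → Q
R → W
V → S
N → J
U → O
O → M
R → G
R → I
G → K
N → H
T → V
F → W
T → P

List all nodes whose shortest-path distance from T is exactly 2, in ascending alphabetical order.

F, I, J, K, M, N, R, S

Level 0: T
Level 1: O, P, V
Level 2: F, I, J, K, M, N, R, S
Level 3: G, H, L, Q, U, W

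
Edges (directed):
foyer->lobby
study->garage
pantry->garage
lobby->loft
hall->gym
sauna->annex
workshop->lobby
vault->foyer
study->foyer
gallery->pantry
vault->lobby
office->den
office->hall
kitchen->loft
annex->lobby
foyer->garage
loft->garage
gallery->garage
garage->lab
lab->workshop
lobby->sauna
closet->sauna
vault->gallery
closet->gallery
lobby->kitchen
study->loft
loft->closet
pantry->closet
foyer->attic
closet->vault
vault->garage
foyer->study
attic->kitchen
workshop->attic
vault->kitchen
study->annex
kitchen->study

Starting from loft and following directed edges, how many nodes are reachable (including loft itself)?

BFS from loft visits: loft, garage, closet, lab, vault, sauna, gallery, workshop, lobby, kitchen, foyer, annex, pantry, attic, study
Reachable nodes: 15 of 19 total.

15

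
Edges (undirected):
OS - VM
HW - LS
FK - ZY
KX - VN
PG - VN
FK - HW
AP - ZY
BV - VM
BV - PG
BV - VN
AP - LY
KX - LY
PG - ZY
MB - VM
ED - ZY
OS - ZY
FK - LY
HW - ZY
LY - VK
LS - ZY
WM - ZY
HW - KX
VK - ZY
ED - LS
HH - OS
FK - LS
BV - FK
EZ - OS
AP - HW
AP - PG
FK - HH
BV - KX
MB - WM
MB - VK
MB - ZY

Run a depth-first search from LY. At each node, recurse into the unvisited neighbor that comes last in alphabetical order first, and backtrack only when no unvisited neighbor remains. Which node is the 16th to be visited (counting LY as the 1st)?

Visit LY
LY → VK
VK → ZY
ZY → WM
WM → MB
MB → VM
VM → OS
OS → HH
HH → FK
FK → LS
LS → HW
HW → KX
KX → VN
VN → PG
PG → BV
PG → AP
LS → ED
OS → EZ

Visit order: LY, VK, ZY, WM, MB, VM, OS, HH, FK, LS, HW, KX, VN, PG, BV, AP, ED, EZ

AP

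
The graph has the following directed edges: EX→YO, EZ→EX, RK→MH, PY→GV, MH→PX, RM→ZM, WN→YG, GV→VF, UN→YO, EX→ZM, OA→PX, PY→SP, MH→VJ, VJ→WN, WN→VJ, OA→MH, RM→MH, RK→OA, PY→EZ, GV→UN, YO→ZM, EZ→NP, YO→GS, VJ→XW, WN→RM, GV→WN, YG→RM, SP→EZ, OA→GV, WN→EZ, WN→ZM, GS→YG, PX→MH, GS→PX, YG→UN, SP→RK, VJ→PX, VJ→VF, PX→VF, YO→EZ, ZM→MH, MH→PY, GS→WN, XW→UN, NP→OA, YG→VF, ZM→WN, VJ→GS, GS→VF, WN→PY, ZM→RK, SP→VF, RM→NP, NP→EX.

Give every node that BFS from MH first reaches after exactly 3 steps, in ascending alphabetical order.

EX, NP, RK, RM, UN, YG, ZM

Level 0: MH
Level 1: PX, PY, VJ
Level 2: EZ, GS, GV, SP, VF, WN, XW
Level 3: EX, NP, RK, RM, UN, YG, ZM
Level 4: OA, YO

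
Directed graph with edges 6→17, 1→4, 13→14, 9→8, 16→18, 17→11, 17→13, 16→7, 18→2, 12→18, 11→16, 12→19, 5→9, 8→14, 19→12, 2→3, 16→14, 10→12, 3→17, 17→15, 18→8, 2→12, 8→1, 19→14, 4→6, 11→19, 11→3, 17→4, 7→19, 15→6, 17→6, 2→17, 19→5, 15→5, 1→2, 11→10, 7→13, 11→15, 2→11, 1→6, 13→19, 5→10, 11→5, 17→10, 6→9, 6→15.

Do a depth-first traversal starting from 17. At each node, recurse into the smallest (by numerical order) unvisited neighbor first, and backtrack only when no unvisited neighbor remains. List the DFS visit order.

Visit 17
17 → 4
4 → 6
6 → 9
9 → 8
8 → 1
1 → 2
2 → 3
2 → 11
11 → 5
5 → 10
10 → 12
12 → 18
12 → 19
19 → 14
11 → 15
11 → 16
16 → 7
7 → 13

17 4 6 9 8 1 2 3 11 5 10 12 18 19 14 15 16 7 13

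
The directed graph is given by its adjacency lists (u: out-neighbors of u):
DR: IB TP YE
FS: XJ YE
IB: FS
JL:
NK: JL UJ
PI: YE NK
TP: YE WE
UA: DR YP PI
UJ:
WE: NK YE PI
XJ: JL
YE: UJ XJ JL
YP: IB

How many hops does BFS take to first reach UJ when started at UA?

Level 0: UA
Level 1: DR, PI, YP
Level 2: IB, NK, TP, YE
Level 3: FS, JL, UJ, WE, XJ
UJ first appears at level 3.

3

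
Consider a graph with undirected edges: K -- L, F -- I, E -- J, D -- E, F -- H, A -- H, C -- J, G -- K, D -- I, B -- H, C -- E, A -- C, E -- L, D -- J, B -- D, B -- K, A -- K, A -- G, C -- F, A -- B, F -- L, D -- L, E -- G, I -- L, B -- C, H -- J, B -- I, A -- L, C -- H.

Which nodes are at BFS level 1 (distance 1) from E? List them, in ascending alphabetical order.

Level 0: E
Level 1: C, D, G, J, L
Level 2: A, B, F, H, I, K

C, D, G, J, L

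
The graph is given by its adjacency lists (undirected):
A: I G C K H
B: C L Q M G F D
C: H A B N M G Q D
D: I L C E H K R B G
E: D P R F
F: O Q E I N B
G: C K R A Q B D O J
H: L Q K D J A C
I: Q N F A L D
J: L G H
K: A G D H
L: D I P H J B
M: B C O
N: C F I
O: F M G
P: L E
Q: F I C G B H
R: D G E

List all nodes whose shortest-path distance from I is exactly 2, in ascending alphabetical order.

B, C, E, G, H, J, K, O, P, R

Level 0: I
Level 1: A, D, F, L, N, Q
Level 2: B, C, E, G, H, J, K, O, P, R
Level 3: M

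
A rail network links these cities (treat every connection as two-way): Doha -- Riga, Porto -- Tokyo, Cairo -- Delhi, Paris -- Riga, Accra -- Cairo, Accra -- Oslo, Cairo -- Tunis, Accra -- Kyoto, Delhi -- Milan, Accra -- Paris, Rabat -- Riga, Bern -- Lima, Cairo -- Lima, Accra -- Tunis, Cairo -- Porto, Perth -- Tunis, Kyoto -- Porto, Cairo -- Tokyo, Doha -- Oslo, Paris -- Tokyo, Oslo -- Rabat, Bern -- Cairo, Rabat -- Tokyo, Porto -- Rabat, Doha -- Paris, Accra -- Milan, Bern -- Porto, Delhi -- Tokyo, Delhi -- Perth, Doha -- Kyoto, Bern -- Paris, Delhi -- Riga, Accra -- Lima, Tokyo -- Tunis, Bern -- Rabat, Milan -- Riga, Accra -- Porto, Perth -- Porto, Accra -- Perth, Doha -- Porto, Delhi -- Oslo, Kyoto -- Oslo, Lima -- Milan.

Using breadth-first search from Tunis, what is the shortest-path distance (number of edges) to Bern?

Level 0: Tunis
Level 1: Accra, Cairo, Perth, Tokyo
Level 2: Bern, Delhi, Kyoto, Lima, Milan, Oslo, Paris, Porto, Rabat
Level 3: Doha, Riga
Bern first appears at level 2.

2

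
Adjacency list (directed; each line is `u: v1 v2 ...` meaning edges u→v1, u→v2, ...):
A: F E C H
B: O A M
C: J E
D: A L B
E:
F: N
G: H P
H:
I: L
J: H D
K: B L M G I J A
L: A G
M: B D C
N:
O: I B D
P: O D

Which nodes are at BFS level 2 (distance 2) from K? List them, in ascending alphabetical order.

Level 0: K
Level 1: A, B, G, I, J, L, M
Level 2: C, D, E, F, H, O, P
Level 3: N

C, D, E, F, H, O, P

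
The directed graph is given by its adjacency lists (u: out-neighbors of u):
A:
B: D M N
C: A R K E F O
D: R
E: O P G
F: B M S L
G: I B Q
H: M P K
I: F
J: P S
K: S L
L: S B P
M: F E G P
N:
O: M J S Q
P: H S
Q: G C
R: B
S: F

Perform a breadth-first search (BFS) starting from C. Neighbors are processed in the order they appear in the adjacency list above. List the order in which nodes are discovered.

C, A, R, K, E, F, O, B, S, L, P, G, M, J, Q, D, N, H, I

Visit C; enqueue A, R, K, E, F, O → queue [A, R, K, E, F, O]
Visit A → queue [R, K, E, F, O]
Visit R; enqueue B → queue [K, E, F, O, B]
Visit K; enqueue S, L → queue [E, F, O, B, S, L]
Visit E; enqueue P, G → queue [F, O, B, S, L, P, G]
Visit F; enqueue M → queue [O, B, S, L, P, G, M]
Visit O; enqueue J, Q → queue [B, S, L, P, G, M, J, Q]
Visit B; enqueue D, N → queue [S, L, P, G, M, J, Q, D, N]
Visit S → queue [L, P, G, M, J, Q, D, N]
Visit L → queue [P, G, M, J, Q, D, N]
Visit P; enqueue H → queue [G, M, J, Q, D, N, H]
Visit G; enqueue I → queue [M, J, Q, D, N, H, I]
Visit M → queue [J, Q, D, N, H, I]
Visit J → queue [Q, D, N, H, I]
Visit Q → queue [D, N, H, I]
Visit D → queue [N, H, I]
Visit N → queue [H, I]
Visit H → queue [I]
Visit I → queue []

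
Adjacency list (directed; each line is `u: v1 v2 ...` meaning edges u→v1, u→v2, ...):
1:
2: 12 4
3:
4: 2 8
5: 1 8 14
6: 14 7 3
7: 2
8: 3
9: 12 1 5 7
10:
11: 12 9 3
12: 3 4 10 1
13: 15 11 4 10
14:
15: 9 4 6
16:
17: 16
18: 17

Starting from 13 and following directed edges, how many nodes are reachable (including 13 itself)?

BFS from 13 visits: 13, 15, 11, 10, 4, 9, 6, 12, 3, 8, 2, 7, 5, 1, 14
Reachable nodes: 15 of 18 total.

15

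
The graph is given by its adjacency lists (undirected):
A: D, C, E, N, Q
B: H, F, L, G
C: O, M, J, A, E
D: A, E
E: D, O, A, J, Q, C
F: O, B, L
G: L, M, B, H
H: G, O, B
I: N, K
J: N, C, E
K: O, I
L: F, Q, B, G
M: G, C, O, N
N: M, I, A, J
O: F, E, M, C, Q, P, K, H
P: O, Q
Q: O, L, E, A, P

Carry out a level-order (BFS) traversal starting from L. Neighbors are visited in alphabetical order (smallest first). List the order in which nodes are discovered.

Visit L; enqueue B, F, G, Q → queue [B, F, G, Q]
Visit B; enqueue H → queue [F, G, Q, H]
Visit F; enqueue O → queue [G, Q, H, O]
Visit G; enqueue M → queue [Q, H, O, M]
Visit Q; enqueue A, E, P → queue [H, O, M, A, E, P]
Visit H → queue [O, M, A, E, P]
Visit O; enqueue C, K → queue [M, A, E, P, C, K]
Visit M; enqueue N → queue [A, E, P, C, K, N]
Visit A; enqueue D → queue [E, P, C, K, N, D]
Visit E; enqueue J → queue [P, C, K, N, D, J]
Visit P → queue [C, K, N, D, J]
Visit C → queue [K, N, D, J]
Visit K; enqueue I → queue [N, D, J, I]
Visit N → queue [D, J, I]
Visit D → queue [J, I]
Visit J → queue [I]
Visit I → queue []

L → B → F → G → Q → H → O → M → A → E → P → C → K → N → D → J → I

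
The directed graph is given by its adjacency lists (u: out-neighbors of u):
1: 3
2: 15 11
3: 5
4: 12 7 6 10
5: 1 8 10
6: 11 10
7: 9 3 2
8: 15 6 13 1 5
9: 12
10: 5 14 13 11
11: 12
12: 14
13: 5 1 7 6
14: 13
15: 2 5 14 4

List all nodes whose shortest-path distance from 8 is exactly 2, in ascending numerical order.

Level 0: 8
Level 1: 1, 5, 6, 13, 15
Level 2: 2, 3, 4, 7, 10, 11, 14
Level 3: 9, 12

2, 3, 4, 7, 10, 11, 14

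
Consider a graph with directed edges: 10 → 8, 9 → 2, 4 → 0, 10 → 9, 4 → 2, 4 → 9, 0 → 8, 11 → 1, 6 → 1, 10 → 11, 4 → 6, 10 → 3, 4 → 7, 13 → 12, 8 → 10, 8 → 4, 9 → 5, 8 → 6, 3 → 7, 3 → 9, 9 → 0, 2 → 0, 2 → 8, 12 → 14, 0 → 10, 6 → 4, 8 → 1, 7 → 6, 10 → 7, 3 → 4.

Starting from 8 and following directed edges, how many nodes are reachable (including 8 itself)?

12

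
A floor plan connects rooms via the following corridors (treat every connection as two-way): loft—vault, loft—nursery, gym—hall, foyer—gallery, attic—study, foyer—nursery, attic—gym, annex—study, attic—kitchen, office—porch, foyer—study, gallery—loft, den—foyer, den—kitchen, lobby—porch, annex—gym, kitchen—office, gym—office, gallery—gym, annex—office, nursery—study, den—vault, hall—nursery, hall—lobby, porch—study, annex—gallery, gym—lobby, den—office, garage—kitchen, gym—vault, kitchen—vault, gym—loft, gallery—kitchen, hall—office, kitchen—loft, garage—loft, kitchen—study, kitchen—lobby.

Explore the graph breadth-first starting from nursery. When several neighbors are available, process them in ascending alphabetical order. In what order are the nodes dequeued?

Visit nursery; enqueue foyer, hall, loft, study → queue [foyer, hall, loft, study]
Visit foyer; enqueue den, gallery → queue [hall, loft, study, den, gallery]
Visit hall; enqueue gym, lobby, office → queue [loft, study, den, gallery, gym, lobby, office]
Visit loft; enqueue garage, kitchen, vault → queue [study, den, gallery, gym, lobby, office, garage, kitchen, vault]
Visit study; enqueue annex, attic, porch → queue [den, gallery, gym, lobby, office, garage, kitchen, vault, annex, attic, porch]
Visit den → queue [gallery, gym, lobby, office, garage, kitchen, vault, annex, attic, porch]
Visit gallery → queue [gym, lobby, office, garage, kitchen, vault, annex, attic, porch]
Visit gym → queue [lobby, office, garage, kitchen, vault, annex, attic, porch]
Visit lobby → queue [office, garage, kitchen, vault, annex, attic, porch]
Visit office → queue [garage, kitchen, vault, annex, attic, porch]
Visit garage → queue [kitchen, vault, annex, attic, porch]
Visit kitchen → queue [vault, annex, attic, porch]
Visit vault → queue [annex, attic, porch]
Visit annex → queue [attic, porch]
Visit attic → queue [porch]
Visit porch → queue []

nursery, foyer, hall, loft, study, den, gallery, gym, lobby, office, garage, kitchen, vault, annex, attic, porch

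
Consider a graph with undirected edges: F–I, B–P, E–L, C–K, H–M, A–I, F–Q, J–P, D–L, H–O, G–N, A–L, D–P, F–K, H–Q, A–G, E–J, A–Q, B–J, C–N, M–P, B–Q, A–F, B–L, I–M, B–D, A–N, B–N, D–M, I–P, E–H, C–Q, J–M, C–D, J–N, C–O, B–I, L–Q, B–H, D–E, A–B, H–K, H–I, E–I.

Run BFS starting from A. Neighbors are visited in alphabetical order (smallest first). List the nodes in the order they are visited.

Visit A; enqueue B, F, G, I, L, N, Q → queue [B, F, G, I, L, N, Q]
Visit B; enqueue D, H, J, P → queue [F, G, I, L, N, Q, D, H, J, P]
Visit F; enqueue K → queue [G, I, L, N, Q, D, H, J, P, K]
Visit G → queue [I, L, N, Q, D, H, J, P, K]
Visit I; enqueue E, M → queue [L, N, Q, D, H, J, P, K, E, M]
Visit L → queue [N, Q, D, H, J, P, K, E, M]
Visit N; enqueue C → queue [Q, D, H, J, P, K, E, M, C]
Visit Q → queue [D, H, J, P, K, E, M, C]
Visit D → queue [H, J, P, K, E, M, C]
Visit H; enqueue O → queue [J, P, K, E, M, C, O]
Visit J → queue [P, K, E, M, C, O]
Visit P → queue [K, E, M, C, O]
Visit K → queue [E, M, C, O]
Visit E → queue [M, C, O]
Visit M → queue [C, O]
Visit C → queue [O]
Visit O → queue []

A B F G I L N Q D H J P K E M C O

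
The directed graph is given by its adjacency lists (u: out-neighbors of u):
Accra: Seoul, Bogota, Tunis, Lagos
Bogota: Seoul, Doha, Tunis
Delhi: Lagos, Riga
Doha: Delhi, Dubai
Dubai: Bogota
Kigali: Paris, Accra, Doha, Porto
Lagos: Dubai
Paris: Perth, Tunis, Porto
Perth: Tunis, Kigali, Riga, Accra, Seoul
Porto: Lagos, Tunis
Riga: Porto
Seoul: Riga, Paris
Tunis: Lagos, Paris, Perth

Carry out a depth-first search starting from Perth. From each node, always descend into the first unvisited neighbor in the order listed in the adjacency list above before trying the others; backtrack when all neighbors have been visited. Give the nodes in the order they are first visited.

Visit Perth
Perth → Tunis
Tunis → Lagos
Lagos → Dubai
Dubai → Bogota
Bogota → Seoul
Seoul → Riga
Riga → Porto
Seoul → Paris
Bogota → Doha
Doha → Delhi
Perth → Kigali
Kigali → Accra

Perth Tunis Lagos Dubai Bogota Seoul Riga Porto Paris Doha Delhi Kigali Accra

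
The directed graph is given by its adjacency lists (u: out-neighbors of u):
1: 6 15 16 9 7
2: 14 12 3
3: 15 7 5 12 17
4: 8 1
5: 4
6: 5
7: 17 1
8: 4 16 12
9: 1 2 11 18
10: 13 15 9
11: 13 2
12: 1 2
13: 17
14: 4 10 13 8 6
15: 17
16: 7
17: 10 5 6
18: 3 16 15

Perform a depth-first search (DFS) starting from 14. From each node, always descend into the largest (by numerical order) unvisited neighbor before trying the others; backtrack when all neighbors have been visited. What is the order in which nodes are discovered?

Visit 14
14 → 13
13 → 17
17 → 10
10 → 15
10 → 9
9 → 18
18 → 16
16 → 7
7 → 1
1 → 6
6 → 5
5 → 4
4 → 8
8 → 12
12 → 2
2 → 3
9 → 11

14 -> 13 -> 17 -> 10 -> 15 -> 9 -> 18 -> 16 -> 7 -> 1 -> 6 -> 5 -> 4 -> 8 -> 12 -> 2 -> 3 -> 11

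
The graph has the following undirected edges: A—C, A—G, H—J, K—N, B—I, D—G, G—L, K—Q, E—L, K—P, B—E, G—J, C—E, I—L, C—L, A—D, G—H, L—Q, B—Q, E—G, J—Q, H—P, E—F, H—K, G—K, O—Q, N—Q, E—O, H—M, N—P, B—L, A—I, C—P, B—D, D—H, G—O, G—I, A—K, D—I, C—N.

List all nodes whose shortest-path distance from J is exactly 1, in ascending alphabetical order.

Level 0: J
Level 1: G, H, Q
Level 2: A, B, D, E, I, K, L, M, N, O, P
Level 3: C, F

G, H, Q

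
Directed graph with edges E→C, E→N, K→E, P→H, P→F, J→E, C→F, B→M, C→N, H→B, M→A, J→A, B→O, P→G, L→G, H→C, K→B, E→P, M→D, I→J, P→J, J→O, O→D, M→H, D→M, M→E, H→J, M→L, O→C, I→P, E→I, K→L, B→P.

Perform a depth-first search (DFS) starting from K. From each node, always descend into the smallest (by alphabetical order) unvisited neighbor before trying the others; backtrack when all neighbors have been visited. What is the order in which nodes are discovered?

Visit K
K → B
B → M
M → A
M → D
M → E
E → C
C → F
C → N
E → I
I → J
J → O
I → P
P → G
P → H
M → L

K, B, M, A, D, E, C, F, N, I, J, O, P, G, H, L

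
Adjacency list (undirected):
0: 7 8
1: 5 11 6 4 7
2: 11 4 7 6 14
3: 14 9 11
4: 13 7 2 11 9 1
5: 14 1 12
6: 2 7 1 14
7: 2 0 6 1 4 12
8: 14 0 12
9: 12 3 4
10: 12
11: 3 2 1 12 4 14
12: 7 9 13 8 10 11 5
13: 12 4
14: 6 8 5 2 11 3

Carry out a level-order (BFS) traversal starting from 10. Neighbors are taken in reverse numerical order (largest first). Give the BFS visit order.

10 12 13 11 9 8 7 5 4 14 3 2 1 0 6

Visit 10; enqueue 12 → queue [12]
Visit 12; enqueue 13, 11, 9, 8, 7, 5 → queue [13, 11, 9, 8, 7, 5]
Visit 13; enqueue 4 → queue [11, 9, 8, 7, 5, 4]
Visit 11; enqueue 14, 3, 2, 1 → queue [9, 8, 7, 5, 4, 14, 3, 2, 1]
Visit 9 → queue [8, 7, 5, 4, 14, 3, 2, 1]
Visit 8; enqueue 0 → queue [7, 5, 4, 14, 3, 2, 1, 0]
Visit 7; enqueue 6 → queue [5, 4, 14, 3, 2, 1, 0, 6]
Visit 5 → queue [4, 14, 3, 2, 1, 0, 6]
Visit 4 → queue [14, 3, 2, 1, 0, 6]
Visit 14 → queue [3, 2, 1, 0, 6]
Visit 3 → queue [2, 1, 0, 6]
Visit 2 → queue [1, 0, 6]
Visit 1 → queue [0, 6]
Visit 0 → queue [6]
Visit 6 → queue []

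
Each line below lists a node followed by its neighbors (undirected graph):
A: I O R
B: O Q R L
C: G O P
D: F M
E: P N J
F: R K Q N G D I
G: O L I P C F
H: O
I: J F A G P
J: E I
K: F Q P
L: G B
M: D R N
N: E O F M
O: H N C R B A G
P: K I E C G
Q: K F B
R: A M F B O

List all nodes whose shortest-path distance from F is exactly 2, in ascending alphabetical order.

Level 0: F
Level 1: D, G, I, K, N, Q, R
Level 2: A, B, C, E, J, L, M, O, P
Level 3: H

A, B, C, E, J, L, M, O, P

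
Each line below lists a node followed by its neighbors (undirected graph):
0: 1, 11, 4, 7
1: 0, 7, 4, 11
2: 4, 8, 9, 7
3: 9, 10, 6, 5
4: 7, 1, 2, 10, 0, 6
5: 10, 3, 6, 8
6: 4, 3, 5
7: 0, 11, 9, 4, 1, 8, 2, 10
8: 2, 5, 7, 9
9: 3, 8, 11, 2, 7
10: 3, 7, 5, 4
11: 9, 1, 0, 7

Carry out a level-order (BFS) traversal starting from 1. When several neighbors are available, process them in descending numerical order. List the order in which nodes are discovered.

Visit 1; enqueue 11, 7, 4, 0 → queue [11, 7, 4, 0]
Visit 11; enqueue 9 → queue [7, 4, 0, 9]
Visit 7; enqueue 10, 8, 2 → queue [4, 0, 9, 10, 8, 2]
Visit 4; enqueue 6 → queue [0, 9, 10, 8, 2, 6]
Visit 0 → queue [9, 10, 8, 2, 6]
Visit 9; enqueue 3 → queue [10, 8, 2, 6, 3]
Visit 10; enqueue 5 → queue [8, 2, 6, 3, 5]
Visit 8 → queue [2, 6, 3, 5]
Visit 2 → queue [6, 3, 5]
Visit 6 → queue [3, 5]
Visit 3 → queue [5]
Visit 5 → queue []

1, 11, 7, 4, 0, 9, 10, 8, 2, 6, 3, 5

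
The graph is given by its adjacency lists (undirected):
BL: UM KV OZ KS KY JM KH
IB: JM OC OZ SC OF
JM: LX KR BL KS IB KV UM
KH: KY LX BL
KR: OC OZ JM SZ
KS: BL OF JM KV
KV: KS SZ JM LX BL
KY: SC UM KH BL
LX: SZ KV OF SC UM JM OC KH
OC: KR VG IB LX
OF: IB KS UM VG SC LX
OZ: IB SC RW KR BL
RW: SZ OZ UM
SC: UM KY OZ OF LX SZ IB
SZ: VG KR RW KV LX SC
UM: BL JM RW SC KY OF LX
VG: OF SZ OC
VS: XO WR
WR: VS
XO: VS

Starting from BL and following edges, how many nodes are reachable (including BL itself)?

BFS from BL visits: BL, UM, KV, OZ, KS, KY, JM, KH, RW, SC, OF, LX, SZ, IB, KR, VG, OC
Reachable nodes: 17 of 20 total.

17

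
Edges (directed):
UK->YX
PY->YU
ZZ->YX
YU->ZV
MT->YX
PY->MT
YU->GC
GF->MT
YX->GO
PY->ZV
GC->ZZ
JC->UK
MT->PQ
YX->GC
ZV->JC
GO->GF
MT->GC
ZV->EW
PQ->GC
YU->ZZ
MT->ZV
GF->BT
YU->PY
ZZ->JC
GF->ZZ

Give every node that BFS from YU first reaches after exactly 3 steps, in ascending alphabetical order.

Level 0: YU
Level 1: GC, PY, ZV, ZZ
Level 2: EW, JC, MT, YX
Level 3: GO, PQ, UK
Level 4: GF
Level 5: BT

GO, PQ, UK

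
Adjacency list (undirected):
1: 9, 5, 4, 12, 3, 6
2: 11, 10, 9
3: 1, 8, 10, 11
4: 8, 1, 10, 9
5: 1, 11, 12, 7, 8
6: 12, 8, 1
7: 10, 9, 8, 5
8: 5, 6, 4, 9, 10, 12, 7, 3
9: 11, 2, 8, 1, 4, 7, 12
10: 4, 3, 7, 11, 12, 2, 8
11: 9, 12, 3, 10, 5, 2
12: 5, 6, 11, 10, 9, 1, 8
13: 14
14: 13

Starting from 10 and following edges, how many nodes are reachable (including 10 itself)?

12

BFS from 10 visits: 10, 4, 3, 7, 11, 12, 2, 8, 1, 9, 5, 6
Reachable nodes: 12 of 14 total.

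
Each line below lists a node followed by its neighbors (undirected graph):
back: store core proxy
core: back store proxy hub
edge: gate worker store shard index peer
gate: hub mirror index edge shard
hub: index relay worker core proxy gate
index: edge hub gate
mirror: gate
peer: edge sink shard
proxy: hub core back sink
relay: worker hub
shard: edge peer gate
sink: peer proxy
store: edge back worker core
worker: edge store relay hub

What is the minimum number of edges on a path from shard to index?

2

Level 0: shard
Level 1: edge, gate, peer
Level 2: hub, index, mirror, sink, store, worker
Level 3: back, core, proxy, relay
index first appears at level 2.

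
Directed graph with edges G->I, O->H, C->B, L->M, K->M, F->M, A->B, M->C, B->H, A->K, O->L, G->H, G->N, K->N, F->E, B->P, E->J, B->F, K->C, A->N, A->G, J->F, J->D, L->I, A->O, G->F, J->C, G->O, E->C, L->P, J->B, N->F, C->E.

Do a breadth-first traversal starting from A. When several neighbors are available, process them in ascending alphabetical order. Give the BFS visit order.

A, B, G, K, N, O, F, H, P, I, C, M, L, E, J, D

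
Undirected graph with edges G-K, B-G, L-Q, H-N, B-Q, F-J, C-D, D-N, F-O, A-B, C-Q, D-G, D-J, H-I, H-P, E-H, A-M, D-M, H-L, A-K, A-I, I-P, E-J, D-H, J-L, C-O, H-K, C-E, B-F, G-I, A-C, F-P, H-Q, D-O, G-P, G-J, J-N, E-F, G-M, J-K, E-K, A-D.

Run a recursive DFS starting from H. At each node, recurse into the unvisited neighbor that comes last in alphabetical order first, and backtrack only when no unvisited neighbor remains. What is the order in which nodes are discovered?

Visit H
H → Q
Q → L
L → J
J → N
N → D
D → O
O → F
F → P
P → I
I → G
G → M
M → A
A → K
K → E
E → C
A → B

H -> Q -> L -> J -> N -> D -> O -> F -> P -> I -> G -> M -> A -> K -> E -> C -> B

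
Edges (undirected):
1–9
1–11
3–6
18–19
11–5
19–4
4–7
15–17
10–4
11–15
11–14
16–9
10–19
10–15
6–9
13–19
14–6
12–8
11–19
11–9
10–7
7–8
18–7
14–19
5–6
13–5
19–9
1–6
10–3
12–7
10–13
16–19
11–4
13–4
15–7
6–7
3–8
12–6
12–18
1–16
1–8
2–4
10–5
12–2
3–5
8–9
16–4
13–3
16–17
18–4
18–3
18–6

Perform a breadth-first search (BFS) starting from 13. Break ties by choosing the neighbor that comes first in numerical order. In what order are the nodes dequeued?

Visit 13; enqueue 3, 4, 5, 10, 19 → queue [3, 4, 5, 10, 19]
Visit 3; enqueue 6, 8, 18 → queue [4, 5, 10, 19, 6, 8, 18]
Visit 4; enqueue 2, 7, 11, 16 → queue [5, 10, 19, 6, 8, 18, 2, 7, 11, 16]
Visit 5 → queue [10, 19, 6, 8, 18, 2, 7, 11, 16]
Visit 10; enqueue 15 → queue [19, 6, 8, 18, 2, 7, 11, 16, 15]
Visit 19; enqueue 9, 14 → queue [6, 8, 18, 2, 7, 11, 16, 15, 9, 14]
Visit 6; enqueue 1, 12 → queue [8, 18, 2, 7, 11, 16, 15, 9, 14, 1, 12]
Visit 8 → queue [18, 2, 7, 11, 16, 15, 9, 14, 1, 12]
Visit 18 → queue [2, 7, 11, 16, 15, 9, 14, 1, 12]
Visit 2 → queue [7, 11, 16, 15, 9, 14, 1, 12]
Visit 7 → queue [11, 16, 15, 9, 14, 1, 12]
Visit 11 → queue [16, 15, 9, 14, 1, 12]
Visit 16; enqueue 17 → queue [15, 9, 14, 1, 12, 17]
Visit 15 → queue [9, 14, 1, 12, 17]
Visit 9 → queue [14, 1, 12, 17]
Visit 14 → queue [1, 12, 17]
Visit 1 → queue [12, 17]
Visit 12 → queue [17]
Visit 17 → queue []

13, 3, 4, 5, 10, 19, 6, 8, 18, 2, 7, 11, 16, 15, 9, 14, 1, 12, 17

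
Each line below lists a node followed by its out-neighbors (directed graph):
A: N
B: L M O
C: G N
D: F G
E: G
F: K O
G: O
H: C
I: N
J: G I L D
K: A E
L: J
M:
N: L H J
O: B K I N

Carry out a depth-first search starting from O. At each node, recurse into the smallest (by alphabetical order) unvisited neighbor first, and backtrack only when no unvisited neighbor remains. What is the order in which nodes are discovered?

Visit O
O → B
B → L
L → J
J → D
D → F
F → K
K → A
A → N
N → H
H → C
C → G
K → E
J → I
B → M

O B L J D F K A N H C G E I M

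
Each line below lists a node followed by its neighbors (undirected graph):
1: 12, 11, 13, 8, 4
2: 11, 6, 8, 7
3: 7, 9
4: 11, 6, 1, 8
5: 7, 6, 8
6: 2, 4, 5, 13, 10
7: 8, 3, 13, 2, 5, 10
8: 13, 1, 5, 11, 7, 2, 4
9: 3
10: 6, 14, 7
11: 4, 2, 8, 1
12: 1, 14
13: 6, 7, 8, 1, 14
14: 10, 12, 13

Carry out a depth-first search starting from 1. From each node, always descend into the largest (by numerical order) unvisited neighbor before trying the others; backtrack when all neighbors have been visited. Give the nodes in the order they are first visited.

1 -> 13 -> 14 -> 12 -> 10 -> 7 -> 8 -> 11 -> 4 -> 6 -> 5 -> 2 -> 3 -> 9

Visit 1
1 → 13
13 → 14
14 → 12
14 → 10
10 → 7
7 → 8
8 → 11
11 → 4
4 → 6
6 → 5
6 → 2
7 → 3
3 → 9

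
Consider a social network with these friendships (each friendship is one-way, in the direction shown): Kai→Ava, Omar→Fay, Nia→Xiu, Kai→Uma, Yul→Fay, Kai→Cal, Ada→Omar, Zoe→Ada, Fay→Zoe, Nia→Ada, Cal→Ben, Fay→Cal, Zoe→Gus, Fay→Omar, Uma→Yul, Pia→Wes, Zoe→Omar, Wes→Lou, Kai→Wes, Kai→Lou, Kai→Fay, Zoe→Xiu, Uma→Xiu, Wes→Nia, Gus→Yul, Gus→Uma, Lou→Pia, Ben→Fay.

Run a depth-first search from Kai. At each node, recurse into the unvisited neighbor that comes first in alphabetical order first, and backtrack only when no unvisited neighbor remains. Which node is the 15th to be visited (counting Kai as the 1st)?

Wes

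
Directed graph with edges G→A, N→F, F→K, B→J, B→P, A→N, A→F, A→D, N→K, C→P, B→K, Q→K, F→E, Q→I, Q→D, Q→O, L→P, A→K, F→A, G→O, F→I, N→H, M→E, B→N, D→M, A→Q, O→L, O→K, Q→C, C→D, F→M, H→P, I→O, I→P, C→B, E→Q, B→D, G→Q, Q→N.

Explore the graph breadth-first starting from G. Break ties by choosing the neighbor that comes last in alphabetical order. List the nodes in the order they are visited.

G, Q, O, A, N, K, I, D, C, L, F, H, P, M, B, E, J

Visit G; enqueue Q, O, A → queue [Q, O, A]
Visit Q; enqueue N, K, I, D, C → queue [O, A, N, K, I, D, C]
Visit O; enqueue L → queue [A, N, K, I, D, C, L]
Visit A; enqueue F → queue [N, K, I, D, C, L, F]
Visit N; enqueue H → queue [K, I, D, C, L, F, H]
Visit K → queue [I, D, C, L, F, H]
Visit I; enqueue P → queue [D, C, L, F, H, P]
Visit D; enqueue M → queue [C, L, F, H, P, M]
Visit C; enqueue B → queue [L, F, H, P, M, B]
Visit L → queue [F, H, P, M, B]
Visit F; enqueue E → queue [H, P, M, B, E]
Visit H → queue [P, M, B, E]
Visit P → queue [M, B, E]
Visit M → queue [B, E]
Visit B; enqueue J → queue [E, J]
Visit E → queue [J]
Visit J → queue []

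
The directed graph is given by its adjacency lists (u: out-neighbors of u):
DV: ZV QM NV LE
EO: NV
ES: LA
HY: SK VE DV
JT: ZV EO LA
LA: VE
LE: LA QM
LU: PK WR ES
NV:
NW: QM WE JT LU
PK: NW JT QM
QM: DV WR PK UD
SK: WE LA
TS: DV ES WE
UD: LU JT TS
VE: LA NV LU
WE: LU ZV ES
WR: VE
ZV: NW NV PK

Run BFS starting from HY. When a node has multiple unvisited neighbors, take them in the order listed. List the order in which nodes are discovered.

HY, SK, VE, DV, WE, LA, NV, LU, ZV, QM, LE, ES, PK, WR, NW, UD, JT, TS, EO

Visit HY; enqueue SK, VE, DV → queue [SK, VE, DV]
Visit SK; enqueue WE, LA → queue [VE, DV, WE, LA]
Visit VE; enqueue NV, LU → queue [DV, WE, LA, NV, LU]
Visit DV; enqueue ZV, QM, LE → queue [WE, LA, NV, LU, ZV, QM, LE]
Visit WE; enqueue ES → queue [LA, NV, LU, ZV, QM, LE, ES]
Visit LA → queue [NV, LU, ZV, QM, LE, ES]
Visit NV → queue [LU, ZV, QM, LE, ES]
Visit LU; enqueue PK, WR → queue [ZV, QM, LE, ES, PK, WR]
Visit ZV; enqueue NW → queue [QM, LE, ES, PK, WR, NW]
Visit QM; enqueue UD → queue [LE, ES, PK, WR, NW, UD]
Visit LE → queue [ES, PK, WR, NW, UD]
Visit ES → queue [PK, WR, NW, UD]
Visit PK; enqueue JT → queue [WR, NW, UD, JT]
Visit WR → queue [NW, UD, JT]
Visit NW → queue [UD, JT]
Visit UD; enqueue TS → queue [JT, TS]
Visit JT; enqueue EO → queue [TS, EO]
Visit TS → queue [EO]
Visit EO → queue []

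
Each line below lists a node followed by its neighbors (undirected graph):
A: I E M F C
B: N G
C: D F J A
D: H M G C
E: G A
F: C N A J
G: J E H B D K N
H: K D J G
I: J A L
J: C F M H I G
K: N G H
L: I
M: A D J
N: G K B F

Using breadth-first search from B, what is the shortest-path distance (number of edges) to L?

4

Level 0: B
Level 1: G, N
Level 2: D, E, F, H, J, K
Level 3: A, C, I, M
Level 4: L
L first appears at level 4.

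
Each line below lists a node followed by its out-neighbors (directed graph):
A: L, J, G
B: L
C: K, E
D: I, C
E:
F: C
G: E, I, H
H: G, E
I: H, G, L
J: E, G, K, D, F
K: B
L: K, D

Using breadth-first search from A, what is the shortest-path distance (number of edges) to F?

Level 0: A
Level 1: G, J, L
Level 2: D, E, F, H, I, K
Level 3: B, C
F first appears at level 2.

2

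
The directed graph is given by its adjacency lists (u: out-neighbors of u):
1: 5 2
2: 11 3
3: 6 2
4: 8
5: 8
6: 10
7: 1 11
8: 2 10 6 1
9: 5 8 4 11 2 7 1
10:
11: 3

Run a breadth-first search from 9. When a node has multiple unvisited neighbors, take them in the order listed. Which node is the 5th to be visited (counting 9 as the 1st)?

11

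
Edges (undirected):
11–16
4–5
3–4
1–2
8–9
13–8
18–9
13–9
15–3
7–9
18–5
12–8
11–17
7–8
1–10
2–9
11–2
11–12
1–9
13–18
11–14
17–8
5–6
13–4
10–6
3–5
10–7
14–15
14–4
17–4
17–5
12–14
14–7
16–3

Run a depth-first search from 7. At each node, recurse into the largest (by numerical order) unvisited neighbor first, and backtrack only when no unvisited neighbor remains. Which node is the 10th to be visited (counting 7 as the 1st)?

18

Visit 7
7 → 14
14 → 15
15 → 3
3 → 16
16 → 11
11 → 17
17 → 8
8 → 13
13 → 18
18 → 9
9 → 2
2 → 1
1 → 10
10 → 6
6 → 5
5 → 4
8 → 12

Visit order: 7, 14, 15, 3, 16, 11, 17, 8, 13, 18, 9, 2, 1, 10, 6, 5, 4, 12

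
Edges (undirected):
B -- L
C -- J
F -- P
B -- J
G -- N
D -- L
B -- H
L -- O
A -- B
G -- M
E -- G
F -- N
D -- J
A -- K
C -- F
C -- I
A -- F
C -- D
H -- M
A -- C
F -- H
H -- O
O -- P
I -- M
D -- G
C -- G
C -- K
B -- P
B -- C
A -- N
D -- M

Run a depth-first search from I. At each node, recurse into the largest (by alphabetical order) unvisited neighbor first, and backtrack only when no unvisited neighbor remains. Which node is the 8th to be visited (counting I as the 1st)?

Visit I
I → M
M → H
H → O
O → P
P → F
F → N
N → G
G → E
G → D
D → L
L → B
B → J
J → C
C → K
K → A

Visit order: I, M, H, O, P, F, N, G, E, D, L, B, J, C, K, A

G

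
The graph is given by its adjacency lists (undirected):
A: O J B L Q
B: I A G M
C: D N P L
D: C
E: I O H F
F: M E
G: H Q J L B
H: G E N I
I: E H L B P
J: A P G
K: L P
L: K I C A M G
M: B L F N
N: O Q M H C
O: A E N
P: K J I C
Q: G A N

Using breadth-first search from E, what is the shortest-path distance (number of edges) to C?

3

Level 0: E
Level 1: F, H, I, O
Level 2: A, B, G, L, M, N, P
Level 3: C, J, K, Q
Level 4: D
C first appears at level 3.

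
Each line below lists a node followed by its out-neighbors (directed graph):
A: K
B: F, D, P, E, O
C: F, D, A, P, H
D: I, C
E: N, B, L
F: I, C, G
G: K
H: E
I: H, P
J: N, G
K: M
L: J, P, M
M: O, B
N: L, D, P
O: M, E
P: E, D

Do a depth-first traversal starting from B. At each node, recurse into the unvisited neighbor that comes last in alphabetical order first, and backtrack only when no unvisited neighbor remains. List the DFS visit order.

Visit B
B → P
P → E
E → N
N → L
L → M
M → O
L → J
J → G
G → K
N → D
D → I
I → H
D → C
C → F
C → A

B → P → E → N → L → M → O → J → G → K → D → I → H → C → F → A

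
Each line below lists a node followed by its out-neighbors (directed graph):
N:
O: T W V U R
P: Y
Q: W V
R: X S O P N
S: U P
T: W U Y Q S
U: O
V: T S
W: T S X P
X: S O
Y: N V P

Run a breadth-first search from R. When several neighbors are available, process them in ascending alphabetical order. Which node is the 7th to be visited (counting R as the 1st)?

T

Visit R; enqueue N, O, P, S, X → queue [N, O, P, S, X]
Visit N → queue [O, P, S, X]
Visit O; enqueue T, U, V, W → queue [P, S, X, T, U, V, W]
Visit P; enqueue Y → queue [S, X, T, U, V, W, Y]
Visit S → queue [X, T, U, V, W, Y]
Visit X → queue [T, U, V, W, Y]
Visit T; enqueue Q → queue [U, V, W, Y, Q]
Visit U → queue [V, W, Y, Q]
Visit V → queue [W, Y, Q]
Visit W → queue [Y, Q]
Visit Y → queue [Q]
Visit Q → queue []

Visit order: R, N, O, P, S, X, T, U, V, W, Y, Q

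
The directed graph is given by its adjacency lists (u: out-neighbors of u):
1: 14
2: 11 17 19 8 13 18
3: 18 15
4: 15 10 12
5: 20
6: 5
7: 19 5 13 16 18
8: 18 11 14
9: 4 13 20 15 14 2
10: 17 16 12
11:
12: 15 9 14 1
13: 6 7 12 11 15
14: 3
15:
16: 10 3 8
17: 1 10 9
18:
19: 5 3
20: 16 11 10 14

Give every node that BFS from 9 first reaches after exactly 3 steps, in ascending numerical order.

1, 5

Level 0: 9
Level 1: 2, 4, 13, 14, 15, 20
Level 2: 3, 6, 7, 8, 10, 11, 12, 16, 17, 18, 19
Level 3: 1, 5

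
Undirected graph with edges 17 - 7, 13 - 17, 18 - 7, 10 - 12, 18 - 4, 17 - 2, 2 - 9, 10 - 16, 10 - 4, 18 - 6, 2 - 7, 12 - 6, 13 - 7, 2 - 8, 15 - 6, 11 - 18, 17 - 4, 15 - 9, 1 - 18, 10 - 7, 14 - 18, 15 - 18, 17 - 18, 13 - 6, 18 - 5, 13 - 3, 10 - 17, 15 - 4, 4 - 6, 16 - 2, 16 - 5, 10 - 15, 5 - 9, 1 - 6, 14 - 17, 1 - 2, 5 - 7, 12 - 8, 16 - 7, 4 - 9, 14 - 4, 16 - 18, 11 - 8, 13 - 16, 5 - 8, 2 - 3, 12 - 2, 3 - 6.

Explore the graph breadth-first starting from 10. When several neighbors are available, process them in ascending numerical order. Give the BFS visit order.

10 → 4 → 7 → 12 → 15 → 16 → 17 → 6 → 9 → 14 → 18 → 2 → 5 → 13 → 8 → 1 → 3 → 11

Visit 10; enqueue 4, 7, 12, 15, 16, 17 → queue [4, 7, 12, 15, 16, 17]
Visit 4; enqueue 6, 9, 14, 18 → queue [7, 12, 15, 16, 17, 6, 9, 14, 18]
Visit 7; enqueue 2, 5, 13 → queue [12, 15, 16, 17, 6, 9, 14, 18, 2, 5, 13]
Visit 12; enqueue 8 → queue [15, 16, 17, 6, 9, 14, 18, 2, 5, 13, 8]
Visit 15 → queue [16, 17, 6, 9, 14, 18, 2, 5, 13, 8]
Visit 16 → queue [17, 6, 9, 14, 18, 2, 5, 13, 8]
Visit 17 → queue [6, 9, 14, 18, 2, 5, 13, 8]
Visit 6; enqueue 1, 3 → queue [9, 14, 18, 2, 5, 13, 8, 1, 3]
Visit 9 → queue [14, 18, 2, 5, 13, 8, 1, 3]
Visit 14 → queue [18, 2, 5, 13, 8, 1, 3]
Visit 18; enqueue 11 → queue [2, 5, 13, 8, 1, 3, 11]
Visit 2 → queue [5, 13, 8, 1, 3, 11]
Visit 5 → queue [13, 8, 1, 3, 11]
Visit 13 → queue [8, 1, 3, 11]
Visit 8 → queue [1, 3, 11]
Visit 1 → queue [3, 11]
Visit 3 → queue [11]
Visit 11 → queue []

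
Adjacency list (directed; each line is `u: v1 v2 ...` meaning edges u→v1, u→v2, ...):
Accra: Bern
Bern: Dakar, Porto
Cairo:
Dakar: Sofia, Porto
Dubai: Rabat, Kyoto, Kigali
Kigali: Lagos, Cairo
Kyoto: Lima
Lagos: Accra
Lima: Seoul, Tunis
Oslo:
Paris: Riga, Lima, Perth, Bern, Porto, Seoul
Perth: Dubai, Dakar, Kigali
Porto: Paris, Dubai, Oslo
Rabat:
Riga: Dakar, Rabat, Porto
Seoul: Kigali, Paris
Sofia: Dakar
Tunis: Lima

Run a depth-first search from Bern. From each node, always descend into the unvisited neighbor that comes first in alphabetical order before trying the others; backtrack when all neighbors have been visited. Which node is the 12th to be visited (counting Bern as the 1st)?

Visit Bern
Bern → Dakar
Dakar → Porto
Porto → Dubai
Dubai → Kigali
Kigali → Cairo
Kigali → Lagos
Lagos → Accra
Dubai → Kyoto
Kyoto → Lima
Lima → Seoul
Seoul → Paris
Paris → Perth
Paris → Riga
Riga → Rabat
Lima → Tunis
Porto → Oslo
Dakar → Sofia

Visit order: Bern, Dakar, Porto, Dubai, Kigali, Cairo, Lagos, Accra, Kyoto, Lima, Seoul, Paris, Perth, Riga, Rabat, Tunis, Oslo, Sofia

Paris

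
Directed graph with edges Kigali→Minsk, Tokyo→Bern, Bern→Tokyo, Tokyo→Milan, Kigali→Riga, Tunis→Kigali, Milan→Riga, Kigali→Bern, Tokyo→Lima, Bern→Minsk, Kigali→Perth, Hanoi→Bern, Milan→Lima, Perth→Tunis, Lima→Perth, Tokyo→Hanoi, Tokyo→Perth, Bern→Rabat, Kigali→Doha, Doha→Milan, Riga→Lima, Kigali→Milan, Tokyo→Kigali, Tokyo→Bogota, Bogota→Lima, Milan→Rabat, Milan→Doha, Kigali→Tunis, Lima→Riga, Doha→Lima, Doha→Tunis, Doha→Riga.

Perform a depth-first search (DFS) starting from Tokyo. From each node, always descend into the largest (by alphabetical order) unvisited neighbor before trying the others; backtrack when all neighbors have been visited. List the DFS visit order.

Visit Tokyo
Tokyo → Perth
Perth → Tunis
Tunis → Kigali
Kigali → Riga
Riga → Lima
Kigali → Minsk
Kigali → Milan
Milan → Rabat
Milan → Doha
Kigali → Bern
Tokyo → Hanoi
Tokyo → Bogota

Tokyo → Perth → Tunis → Kigali → Riga → Lima → Minsk → Milan → Rabat → Doha → Bern → Hanoi → Bogota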